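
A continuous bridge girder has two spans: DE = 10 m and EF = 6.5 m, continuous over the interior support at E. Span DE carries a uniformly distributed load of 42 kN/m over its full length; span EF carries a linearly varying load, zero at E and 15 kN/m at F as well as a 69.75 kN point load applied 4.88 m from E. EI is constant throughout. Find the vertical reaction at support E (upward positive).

R_E = 333.4 kN

Release continuity at E by inserting a hinge; the redundant is the internal moment M_E. The primary structure is two simply-supported spans DE and EF.
Rotations at E on the released spans (each span's end-slope, ×1/EI):
  span DE: UDL 42: wL³/(24EI) = 1750/EI
  span EF: triangular load, peak 15: 7w₀L³/(360EI) = 80.1/EI
  span EF: point load 69.75 at a = 4.88: Pab(L + b)/(6LEI) = 114.8/EI
  relative rotation θ_0 = (1750 + 194.9)/EI = 1945/EI
A unit hogging moment at E produces rotation L₁/(3EI) + L₂/(3EI) = 5.5/EI.
Compatibility: M_E·(L₁+L₂)/(3EI) = θ_0, giving M_E = 353.6 kN·m (hogging).
Span DE, ΣM about D with M_E applied at E: R_E^{DE}·10 = 2100 + 353.6, so R_E^{DE} = 245.4 kN and R_D = 420 − 245.4 = 174.6 kN.
Span EF, ΣM about F: R_E^{EF}·6.5 = 218.6 + 353.6, so R_E^{EF} = 88.04 kN and R_F = 118.5 − 88.04 = 30.46 kN.
R_E = 245.4 + 88.04 = 333.4 kN.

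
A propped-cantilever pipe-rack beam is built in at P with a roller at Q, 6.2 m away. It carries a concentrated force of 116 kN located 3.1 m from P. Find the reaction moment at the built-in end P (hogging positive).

Take the reaction at Q as the redundant and release it; the primary structure is a cantilever fixed at P.
Free-end deflection of the primary structure under the applied loading (downward +):
  point load 116 at a = 3.1: Pa²(3L − a)/(6EI) = 2880/EI
Tip deflection under a unit load at Q: L³/(3EI) = 79.44/EI.
Compatibility at Q: δ_0 − R_Q·δ_{QQ} = 0, so R_Q = 2880/79.44 = 36.25 kN.
Moment equilibrium about P: M_P = Σ(load moments about P) − R_Q·L = 359.6 − 36.25×6.2 = 134.8 kN·m.

M_P = 134.8 kN·m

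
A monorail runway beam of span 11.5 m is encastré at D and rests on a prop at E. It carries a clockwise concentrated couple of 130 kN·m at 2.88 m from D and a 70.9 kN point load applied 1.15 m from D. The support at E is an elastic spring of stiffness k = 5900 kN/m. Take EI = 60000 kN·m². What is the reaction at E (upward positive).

R_E = 8.291 kN

Release the roller at E. Primary structure: cantilever fixed at D.
Deflection at E on the released cantilever, summing each load's contribution:
  clockwise couple 130 at a = 2.88: M₀a(2L − a)/(2EI) = 3766/EI
  point load 70.9 at a = 1.15: Pa²(3L − a)/(6EI) = 521.2/EI
  δ_0 = 4288/EI
Tip deflection under a unit load at E: L³/(3EI) = 507/EI.
With EI = 60000 kN·m²: δ_0 = 0.071461 m and δ_{EE} = 0.008449 m/kN.
Compatibility — the spring shortens by R_E/k under the reaction it provides: δ_0 − R_E·δ_{EE} = R_E/k. With 1/k = 0.000169 m/kN, R_E = δ_0 / (δ_{EE} + 1/k) = 0.071461 / (0.008449 + 0.000169) = 8.291 kN.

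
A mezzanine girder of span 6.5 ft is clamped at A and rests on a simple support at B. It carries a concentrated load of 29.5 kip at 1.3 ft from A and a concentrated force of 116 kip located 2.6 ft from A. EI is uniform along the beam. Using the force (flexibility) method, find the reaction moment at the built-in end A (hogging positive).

Release the roller at B. Primary structure: cantilever fixed at A.
Free-end deflection of the primary structure under the applied loading (downward +):
  point load 29.5 at a = 1.3: Pa²(3L − a)/(6EI) = 151.2/EI
  point load 116 at a = 2.6: Pa²(3L − a)/(6EI) = 2209/EI
  δ_0 = 2360/EI
Flexibility coefficient — unit upward force at B: δ_{BB} = L³/(3EI) = 91.54/EI.
Compatibility at B: δ_0 − R_B·δ_{BB} = 0, so R_B = 2360/91.54 = 25.78 kip.
Moment equilibrium about A: M_A = Σ(load moments about A) − R_B·L = 339.9 − 25.78×6.5 = 172.4 kip·ft.

M_A = 172.4 kip·ft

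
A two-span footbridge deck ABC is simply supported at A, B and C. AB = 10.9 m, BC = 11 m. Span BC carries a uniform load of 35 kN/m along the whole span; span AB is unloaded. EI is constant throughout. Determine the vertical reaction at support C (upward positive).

R_C = 168.3 kN

Take M_B as the redundant. Released structure: two simple spans AB and BC with a hinge at B.
Discontinuity in slope at B on the released structure — sum the simple-span end rotations:
  span BC: UDL 35: wL³/(24EI) = 1941/EI
  relative rotation θ_0 = (0 + 1941)/EI = 1941/EI
A unit hogging moment at B produces rotation L₁/(3EI) + L₂/(3EI) = 7.3/EI.
Slope continuity at B: θ_0 = M_B·7.3/EI, so M_B = 1941/7.3 = 265.9 kN·m (hogging).
Span BC, ΣM about C: R_B^{BC}·11 = 2118 + 265.9, so R_B^{BC} = 216.7 kN and R_C = 385 − 216.7 = 168.3 kN.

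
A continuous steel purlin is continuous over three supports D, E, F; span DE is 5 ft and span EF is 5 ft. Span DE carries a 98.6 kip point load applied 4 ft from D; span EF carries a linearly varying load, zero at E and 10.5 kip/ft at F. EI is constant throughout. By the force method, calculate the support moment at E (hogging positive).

M_E = 43.15 kip·ft

Take M_E as the redundant. Released structure: two simple spans DE and EF with a hinge at E.
Rotations at E on the released spans (each span's end-slope, ×1/EI):
  span DE: point load 98.6 at a = 4: Pab(L + a)/(6LEI) = 118.3/EI
  span EF: triangular load, peak 10.5: 7w₀L³/(360EI) = 25.52/EI
  relative rotation θ_0 = (118.3 + 25.52)/EI = 143.8/EI
A unit hogging moment at E produces rotation L₁/(3EI) + L₂/(3EI) = 3.333/EI.
Slope continuity at E: θ_0 = M_E·3.333/EI, so M_E = 143.8/3.333 = 43.15 kip·ft (hogging).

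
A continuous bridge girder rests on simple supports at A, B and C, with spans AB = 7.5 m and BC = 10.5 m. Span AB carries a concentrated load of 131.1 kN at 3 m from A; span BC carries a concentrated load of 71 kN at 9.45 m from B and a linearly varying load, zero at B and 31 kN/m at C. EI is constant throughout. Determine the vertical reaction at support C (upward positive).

R_C = 152.7 kN

Take M_B as the redundant. Released structure: two simple spans AB and BC with a hinge at B.
End slopes at the hinge B, treating each span as simply supported:
  span AB: point load 131.1 at a = 3: Pab(L + a)/(6LEI) = 413/EI
  span BC: point load 71 at a = 9.45: Pab(L + b)/(6LEI) = 129.2/EI
  span BC: triangular load, peak 31: 7w₀L³/(360EI) = 697.8/EI
  relative rotation θ_0 = (413 + 826.9)/EI = 1240/EI
A unit hogging moment at B produces rotation L₁/(3EI) + L₂/(3EI) = 6/EI.
Compatibility: M_B·(L₁+L₂)/(3EI) = θ_0, giving M_B = 206.7 kN·m (hogging).
Span BC, ΣM about C: R_B^{BC}·10.5 = 644.2 + 206.7, so R_B^{BC} = 81.03 kN and R_C = 233.8 − 81.03 = 152.7 kN.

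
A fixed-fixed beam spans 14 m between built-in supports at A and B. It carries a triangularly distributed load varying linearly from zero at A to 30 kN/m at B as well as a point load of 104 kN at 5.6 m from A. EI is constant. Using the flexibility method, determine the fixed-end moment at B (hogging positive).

Release both end moments; the primary structure is a simply-supported span AB with redundants M_A and M_B.
End rotations of the released simple span under the applied load (×1/EI):
  at A: triangular load, peak 30: 7w₀L³/(360EI) = 1601/EI
  at B: triangular load, peak 30: w₀L³/(45EI) = 1829/EI
  at A: point load 104 at a = 5.6: Pab(L + b)/(6LEI) = 1305/EI
  at B: point load 104 at a = 5.6: Pab(L + a)/(6LEI) = 1142/EI
  θ_A0 = 2905/EI,  θ_B0 = 2971/EI
Flexibility coefficients: a unit moment at one end gives L/(3EI) there and L/(6EI) at the far end, so f₁₁ = f₂₂ = 4.667/EI and f₁₂ = f₂₁ = 2.333/EI.
Compatibility — zero rotation at each built-in end:
  4.667 M_A + 2.333 M_B = 2905
  2.333 M_A + 4.667 M_B = 2971
Solving the pair gives M_A = 405.7 kN·m and M_B = 433.8 kN·m (hogging).

M_B = 433.8 kN·m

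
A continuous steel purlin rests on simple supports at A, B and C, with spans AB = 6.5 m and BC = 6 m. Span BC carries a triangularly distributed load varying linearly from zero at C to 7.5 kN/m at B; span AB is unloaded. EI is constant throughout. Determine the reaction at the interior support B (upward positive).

R_B = 17.77 kN

Take M_B as the redundant. Released structure: two simple spans AB and BC with a hinge at B.
Discontinuity in slope at B on the released structure — sum the simple-span end rotations:
  span BC: triangular load, peak 7.5: w₀L³/(45EI) = 36/EI
  relative rotation θ_0 = (0 + 36)/EI = 36/EI
A unit hogging moment at B produces rotation L₁/(3EI) + L₂/(3EI) = 4.167/EI.
Compatibility: M_B·(L₁+L₂)/(3EI) = θ_0, giving M_B = 8.64 kN·m (hogging).
Span AB, ΣM about A with M_B applied at B: R_B^{AB}·6.5 = 0 + 8.64, so R_B^{AB} = 1.329 kN and R_A = 0 − 1.329 = -1.329 kN.
Span BC, ΣM about C: R_B^{BC}·6 = 90 + 8.64, so R_B^{BC} = 16.44 kN and R_C = 22.5 − 16.44 = 6.06 kN.
R_B = 1.329 + 16.44 = 17.77 kN.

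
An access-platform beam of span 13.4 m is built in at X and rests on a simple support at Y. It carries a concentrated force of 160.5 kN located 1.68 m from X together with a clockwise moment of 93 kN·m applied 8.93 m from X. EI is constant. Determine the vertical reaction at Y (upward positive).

Release the roller at Y. Primary structure: cantilever fixed at X.
Primary-structure tip deflection at Y by superposition:
  point load 160.5 at a = 1.68: Pa²(3L − a)/(6EI) = 2908/EI
  clockwise couple 93 at a = 8.93: M₀a(2L − a)/(2EI) = 7420/EI
  δ_0 = 10329/EI
Tip deflection under a unit load at Y: L³/(3EI) = 802/EI.
Compatibility at Y: δ_0 − R_Y·δ_{YY} = 0, so R_Y = 10329/802 = 12.88 kN.

R_Y = 12.88 kN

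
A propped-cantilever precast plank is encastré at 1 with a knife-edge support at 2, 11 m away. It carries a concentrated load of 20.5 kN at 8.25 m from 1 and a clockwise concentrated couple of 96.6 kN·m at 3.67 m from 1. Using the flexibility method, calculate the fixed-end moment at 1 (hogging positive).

M_1 = 42.47 kN·m

Choose R_2 as the redundant. The primary structure is the cantilever fixed at 1.
Free-end deflection of the primary structure under the applied loading (downward +):
  point load 20.5 at a = 8.25: Pa²(3L − a)/(6EI) = 5756/EI
  clockwise couple 96.6 at a = 3.67: M₀a(2L − a)/(2EI) = 3249/EI
  δ_0 = 9005/EI
Flexibility coefficient — unit upward force at 2: δ_{22} = L³/(3EI) = 443.7/EI.
Compatibility at 2: δ_0 − R_2·δ_{22} = 0, so R_2 = 9005/443.7 = 20.3 kN.
Moment equilibrium about 1: M_1 = Σ(load moments about 1) − R_2·L = 265.7 − 20.3×11 = 42.47 kN·m.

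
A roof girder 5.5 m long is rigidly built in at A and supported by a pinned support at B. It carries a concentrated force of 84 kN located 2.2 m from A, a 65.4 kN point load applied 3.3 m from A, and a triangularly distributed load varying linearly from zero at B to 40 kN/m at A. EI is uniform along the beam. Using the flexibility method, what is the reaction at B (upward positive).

Choose R_B as the redundant. The primary structure is the cantilever fixed at A.
Deflection at B on the released cantilever, summing each load's contribution:
  point load 84 at a = 2.2: Pa²(3L − a)/(6EI) = 969/EI
  point load 65.4 at a = 3.3: Pa²(3L − a)/(6EI) = 1567/EI
  triangular load, peak 40 at the fixed end: w₀L⁴/(30EI) = 1220/EI
  δ_0 = 3756/EI
Flexibility coefficient — unit upward force at B: δ_{BB} = L³/(3EI) = 55.46/EI.
Compatibility at B: δ_0 − R_B·δ_{BB} = 0, so R_B = 3756/55.46 = 67.72 kN.

R_B = 67.72 kN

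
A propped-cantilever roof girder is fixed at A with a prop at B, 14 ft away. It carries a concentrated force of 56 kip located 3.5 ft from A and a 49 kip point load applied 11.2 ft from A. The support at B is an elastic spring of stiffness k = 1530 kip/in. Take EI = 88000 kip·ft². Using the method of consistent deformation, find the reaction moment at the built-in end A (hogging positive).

M_A = 197.3 kip·ft

Release the roller at B. Primary structure: cantilever fixed at A.
Primary-structure tip deflection at B by superposition:
  point load 56 at a = 3.5: Pa²(3L − a)/(6EI) = 4402/EI
  point load 49 at a = 11.2: Pa²(3L − a)/(6EI) = 31552/EI
  δ_0 = 35954/EI
Flexibility coefficient — unit upward force at B: δ_{BB} = L³/(3EI) = 914.7/EI.
With EI = 88000 kip·ft²: δ_0 = 0.40857 ft and δ_{BB} = 0.010394 ft/kip.
Compatibility — the spring shortens by R_B/k under the reaction it provides: δ_0 − R_B·δ_{BB} = R_B/k. With 1/k = 1/(1530×12) ft/kip = 0.000054 ft/kip, R_B = δ_0 / (δ_{BB} + 1/k) = 0.40857 / (0.010394 + 0.000054) = 39.1 kip.
Moment equilibrium about A: M_A = Σ(load moments about A) − R_B·L = 744.8 − 39.1×14 = 197.3 kip·ft.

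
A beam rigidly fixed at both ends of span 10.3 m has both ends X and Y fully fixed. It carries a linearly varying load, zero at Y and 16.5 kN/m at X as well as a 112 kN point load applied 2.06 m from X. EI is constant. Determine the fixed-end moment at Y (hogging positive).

M_Y = 95.26 kN·m

Take the two fixed-end moments M_X, M_Y as redundants; the released structure is the simple span XY.
On the primary (simply-supported) span, the end slopes from the loading are:
  at X: triangular load, peak 16.5: w₀L³/(45EI) = 400.7/EI
  at Y: triangular load, peak 16.5: 7w₀L³/(360EI) = 350.6/EI
  at X: point load 112 at a = 2.06: Pab(L + b)/(6LEI) = 570.3/EI
  at Y: point load 112 at a = 2.06: Pab(L + a)/(6LEI) = 380.2/EI
  θ_X0 = 971/EI,  θ_Y0 = 730.8/EI
Flexibility coefficients: a unit moment at one end gives L/(3EI) there and L/(6EI) at the far end, so f₁₁ = f₂₂ = 3.433/EI and f₁₂ = f₂₁ = 1.717/EI.
Compatibility — zero rotation at each built-in end:
  3.433 M_X + 1.717 M_Y = 971
  1.717 M_X + 3.433 M_Y = 730.8
Solving the pair gives M_X = 235.2 kN·m and M_Y = 95.26 kN·m (hogging).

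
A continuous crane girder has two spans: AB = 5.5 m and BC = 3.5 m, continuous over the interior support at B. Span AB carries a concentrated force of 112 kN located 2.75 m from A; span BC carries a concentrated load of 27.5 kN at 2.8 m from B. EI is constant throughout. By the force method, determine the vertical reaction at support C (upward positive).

Take M_B as the redundant. Released structure: two simple spans AB and BC with a hinge at B.
Discontinuity in slope at B on the released structure — sum the simple-span end rotations:
  span AB: point load 112 at a = 2.75: Pab(L + a)/(6LEI) = 211.8/EI
  span BC: point load 27.5 at a = 2.8: Pab(L + b)/(6LEI) = 10.78/EI
  relative rotation θ_0 = (211.8 + 10.78)/EI = 222.5/EI
A unit hogging moment at B produces rotation L₁/(3EI) + L₂/(3EI) = 3/EI.
Slope continuity at B: θ_0 = M_B·3/EI, so M_B = 222.5/3 = 74.18 kN·m (hogging).
Span BC, ΣM about C: R_B^{BC}·3.5 = 19.25 + 74.18, so R_B^{BC} = 26.69 kN and R_C = 27.5 − 26.69 = 0.8067 kN.

R_C = 0.8067 kN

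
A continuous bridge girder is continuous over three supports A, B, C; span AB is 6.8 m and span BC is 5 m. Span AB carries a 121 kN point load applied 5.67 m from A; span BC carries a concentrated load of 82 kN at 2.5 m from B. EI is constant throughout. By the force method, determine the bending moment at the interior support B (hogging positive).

Insert a hinge at B; M_B is the redundant, and each span becomes simply supported.
Rotations at B on the released spans (each span's end-slope, ×1/EI):
  span AB: point load 121 at a = 5.67: Pab(L + a)/(6LEI) = 236.9/EI
  span BC: point load 82 at a = 2.5: Pab(L + b)/(6LEI) = 128.1/EI
  relative rotation θ_0 = (236.9 + 128.1)/EI = 365.1/EI
A unit hogging moment at B produces rotation L₁/(3EI) + L₂/(3EI) = 3.933/EI.
Slope continuity at B: θ_0 = M_B·3.933/EI, so M_B = 365.1/3.933 = 92.82 kN·m (hogging).

M_B = 92.82 kN·m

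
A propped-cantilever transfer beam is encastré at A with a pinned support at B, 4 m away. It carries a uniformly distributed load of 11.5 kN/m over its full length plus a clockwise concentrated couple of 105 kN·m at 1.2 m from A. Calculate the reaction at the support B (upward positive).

Take the reaction at B as the redundant and release it; the primary structure is a cantilever fixed at A.
Free-end deflection of the primary structure under the applied loading (downward +):
  UDL 11.5: wL⁴/(8EI) = 368/EI
  clockwise couple 105 at a = 1.2: M₀a(2L − a)/(2EI) = 428.4/EI
  δ_0 = 796.4/EI
Tip deflection under a unit load at B: L³/(3EI) = 21.33/EI.
The prop prevents deflection at B: R_B = δ_0/δ_{BB} = 796.4/21.33 = 37.33 kN.

R_B = 37.33 kN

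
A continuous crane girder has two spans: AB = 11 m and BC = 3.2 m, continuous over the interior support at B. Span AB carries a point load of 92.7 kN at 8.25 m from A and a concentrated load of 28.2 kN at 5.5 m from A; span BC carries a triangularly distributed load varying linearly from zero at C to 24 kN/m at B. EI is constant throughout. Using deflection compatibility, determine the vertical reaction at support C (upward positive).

Take M_B as the redundant. Released structure: two simple spans AB and BC with a hinge at B.
Rotations at B on the released spans (each span's end-slope, ×1/EI):
  span AB: point load 92.7 at a = 8.25: Pab(L + a)/(6LEI) = 613.4/EI
  span AB: point load 28.2 at a = 5.5: Pab(L + a)/(6LEI) = 213.3/EI
  span BC: triangular load, peak 24: w₀L³/(45EI) = 17.48/EI
  relative rotation θ_0 = (826.7 + 17.48)/EI = 844.2/EI
A unit hogging moment at B produces rotation L₁/(3EI) + L₂/(3EI) = 4.733/EI.
Slope continuity at B: θ_0 = M_B·4.733/EI, so M_B = 844.2/4.733 = 178.3 kN·m (hogging).
Span BC, ΣM about C: R_B^{BC}·3.2 = 81.92 + 178.3, so R_B^{BC} = 81.33 kN and R_C = 38.4 − 81.33 = -42.93 kN.

R_C = -42.93 kN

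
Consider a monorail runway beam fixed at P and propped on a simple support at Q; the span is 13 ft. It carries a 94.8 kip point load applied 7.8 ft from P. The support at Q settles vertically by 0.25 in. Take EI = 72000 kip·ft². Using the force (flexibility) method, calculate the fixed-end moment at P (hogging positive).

Remove the prop at Q; the released (primary) structure is a cantilever built in at P.
Primary-structure tip deflection at Q by superposition:
  point load 94.8 at a = 7.8: Pa²(3L − a)/(6EI) = 29992/EI
Tip deflection under a unit load at Q: L³/(3EI) = 732.3/EI.
With EI = 72000 kip·ft²: δ_0 = 0.41655 ft and δ_{QQ} = 0.010171 ft/kip.
Compatibility — the beam at Q must follow the support down by 0.02083 ft: δ_0 − R_Q·δ_{QQ} = 0.02083, so R_Q = (0.41655 − 0.02083)/0.010171 = 38.91 kip.
Moment equilibrium about P: M_P = Σ(load moments about P) − R_Q·L = 739.4 − 38.91×13 = 233.7 kip·ft.

M_P = 233.7 kip·ft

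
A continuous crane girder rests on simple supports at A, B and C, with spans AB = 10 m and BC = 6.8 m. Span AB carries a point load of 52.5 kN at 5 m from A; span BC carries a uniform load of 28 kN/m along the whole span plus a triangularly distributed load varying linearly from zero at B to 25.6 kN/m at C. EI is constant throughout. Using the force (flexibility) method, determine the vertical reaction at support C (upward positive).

R_C = 130.9 kN

Take M_B as the redundant. Released structure: two simple spans AB and BC with a hinge at B.
Rotations at B on the released spans (each span's end-slope, ×1/EI):
  span AB: point load 52.5 at a = 5: Pab(L + a)/(6LEI) = 328.1/EI
  span BC: UDL 28: wL³/(24EI) = 366.8/EI
  span BC: triangular load, peak 25.6: 7w₀L³/(360EI) = 156.5/EI
  relative rotation θ_0 = (328.1 + 523.4)/EI = 851.5/EI
A unit hogging moment at B produces rotation L₁/(3EI) + L₂/(3EI) = 5.6/EI.
Compatibility: M_B·(L₁+L₂)/(3EI) = θ_0, giving M_B = 152 kN·m (hogging).
Span BC, ΣM about C: R_B^{BC}·6.8 = 844.7 + 152, so R_B^{BC} = 146.6 kN and R_C = 277.4 − 146.6 = 130.9 kN.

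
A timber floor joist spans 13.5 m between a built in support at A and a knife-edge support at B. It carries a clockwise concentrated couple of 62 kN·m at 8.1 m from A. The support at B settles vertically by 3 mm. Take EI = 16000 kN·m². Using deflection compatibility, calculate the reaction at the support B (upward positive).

R_B = 5.728 kN

Release the roller at B. Primary structure: cantilever fixed at A.
Deflection at B on the released cantilever, summing each load's contribution:
  clockwise couple 62 at a = 8.1: M₀a(2L − a)/(2EI) = 4746/EI
Tip deflection under a unit load at B: L³/(3EI) = 820.1/EI.
With EI = 16000 kN·m²: δ_0 = 0.29661 m and δ_{BB} = 0.051258 m/kN.
Compatibility — the beam at B must follow the support down by 0.003 m: δ_0 − R_B·δ_{BB} = 0.003, so R_B = (0.29661 − 0.003)/0.051258 = 5.728 kN.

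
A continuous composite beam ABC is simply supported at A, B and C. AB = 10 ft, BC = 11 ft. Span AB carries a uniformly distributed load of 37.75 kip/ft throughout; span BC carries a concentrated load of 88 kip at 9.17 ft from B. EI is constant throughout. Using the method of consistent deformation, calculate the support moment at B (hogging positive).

M_B = 265.7 kip·ft

Insert a hinge at B; M_B is the redundant, and each span becomes simply supported.
Rotations at B on the released spans (each span's end-slope, ×1/EI):
  span AB: UDL 37.75: wL³/(24EI) = 1573/EI
  span BC: point load 88 at a = 9.17: Pab(L + b)/(6LEI) = 287.1/EI
  relative rotation θ_0 = (1573 + 287.1)/EI = 1860/EI
A unit hogging moment at B produces rotation L₁/(3EI) + L₂/(3EI) = 7/EI.
Slope continuity at B: θ_0 = M_B·7/EI, so M_B = 1860/7 = 265.7 kip·ft (hogging).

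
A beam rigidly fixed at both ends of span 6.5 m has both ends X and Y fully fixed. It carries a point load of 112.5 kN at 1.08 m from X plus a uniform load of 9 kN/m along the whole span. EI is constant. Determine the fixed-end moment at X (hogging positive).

M_X = 116.2 kN·m

Take the two fixed-end moments M_X, M_Y as redundants; the released structure is the simple span XY.
On the primary (simply-supported) span, the end slopes from the loading are:
  at X: point load 112.5 at a = 1.08: Pab(L + b)/(6LEI) = 201.3/EI
  at Y: point load 112.5 at a = 1.08: Pab(L + a)/(6LEI) = 128/EI
  at X: UDL 9: wL³/(24EI) = 103/EI
  at Y: UDL 9: wL³/(24EI) = 103/EI
  θ_X0 = 304.3/EI,  θ_Y0 = 231/EI
Flexibility coefficients: a unit moment at one end gives L/(3EI) there and L/(6EI) at the far end, so f₁₁ = f₂₂ = 2.167/EI and f₁₂ = f₂₁ = 1.083/EI.
Compatibility — zero rotation at each built-in end:
  2.167 M_X + 1.083 M_Y = 304.3
  1.083 M_X + 2.167 M_Y = 231
Solving the pair gives M_X = 116.2 kN·m and M_Y = 48.52 kN·m (hogging).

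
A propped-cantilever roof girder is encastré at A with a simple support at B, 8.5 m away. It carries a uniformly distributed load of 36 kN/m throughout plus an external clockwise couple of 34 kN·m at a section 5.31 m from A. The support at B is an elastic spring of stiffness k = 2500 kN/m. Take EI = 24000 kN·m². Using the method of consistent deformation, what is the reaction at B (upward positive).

R_B = 114.5 kN

Remove the prop at B; the released (primary) structure is a cantilever built in at A.
Free-end deflection of the primary structure under the applied loading (downward +):
  UDL 36: wL⁴/(8EI) = 23490/EI
  clockwise couple 34 at a = 5.31: M₀a(2L − a)/(2EI) = 1055/EI
  δ_0 = 24546/EI
Tip deflection under a unit load at B: L³/(3EI) = 204.7/EI.
With EI = 24000 kN·m²: δ_0 = 1.0227 m and δ_{BB} = 0.00853 m/kN.
Compatibility — the spring shortens by R_B/k under the reaction it provides: δ_0 − R_B·δ_{BB} = R_B/k. With 1/k = 0.0004 m/kN, R_B = δ_0 / (δ_{BB} + 1/k) = 1.0227 / (0.00853 + 0.0004) = 114.5 kN.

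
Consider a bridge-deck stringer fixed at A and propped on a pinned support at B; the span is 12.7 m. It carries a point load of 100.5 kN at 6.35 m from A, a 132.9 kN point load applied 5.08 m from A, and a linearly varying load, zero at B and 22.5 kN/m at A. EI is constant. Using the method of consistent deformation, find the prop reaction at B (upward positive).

Choose R_B as the redundant. The primary structure is the cantilever fixed at A.
Downward deflection at the released point B due to the loads:
  point load 100.5 at a = 6.35: Pa²(3L − a)/(6EI) = 21444/EI
  point load 132.9 at a = 5.08: Pa²(3L − a)/(6EI) = 18875/EI
  triangular load, peak 22.5 at the fixed end: w₀L⁴/(30EI) = 19511/EI
  δ_0 = 59829/EI
Flexibility coefficient — unit upward force at B: δ_{BB} = L³/(3EI) = 682.8/EI.
The prop prevents deflection at B: R_B = δ_0/δ_{BB} = 59829/682.8 = 87.62 kN.

R_B = 87.62 kN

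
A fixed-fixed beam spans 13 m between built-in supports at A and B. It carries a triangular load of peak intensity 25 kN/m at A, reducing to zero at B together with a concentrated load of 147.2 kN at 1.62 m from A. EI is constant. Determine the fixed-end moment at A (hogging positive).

M_A = 394 kN·m

Release both end moments; the primary structure is a simply-supported span AB with redundants M_A and M_B.
End rotations of the released simple span under the applied load (×1/EI):
  at A: triangular load, peak 25: w₀L³/(45EI) = 1221/EI
  at B: triangular load, peak 25: 7w₀L³/(360EI) = 1068/EI
  at A: point load 147.2 at a = 1.62: Pab(L + b)/(6LEI) = 848.2/EI
  at B: point load 147.2 at a = 1.62: Pab(L + a)/(6LEI) = 508.6/EI
  θ_A0 = 2069/EI,  θ_B0 = 1577/EI
Flexibility coefficients: a unit moment at one end gives L/(3EI) there and L/(6EI) at the far end, so f₁₁ = f₂₂ = 4.333/EI and f₁₂ = f₂₁ = 2.167/EI.
Compatibility — zero rotation at each built-in end:
  4.333 M_A + 2.167 M_B = 2069
  2.167 M_A + 4.333 M_B = 1577
Solving the pair gives M_A = 394 kN·m and M_B = 166.8 kN·m (hogging).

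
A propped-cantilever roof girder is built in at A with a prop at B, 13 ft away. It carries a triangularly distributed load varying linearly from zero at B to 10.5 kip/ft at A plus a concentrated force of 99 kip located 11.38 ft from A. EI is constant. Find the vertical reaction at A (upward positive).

Choose R_B as the redundant. The primary structure is the cantilever fixed at A.
Primary-structure tip deflection at B by superposition:
  triangular load, peak 10.5 at the fixed end: w₀L⁴/(30EI) = 9996/EI
  point load 99 at a = 11.38: Pa²(3L − a)/(6EI) = 59019/EI
  δ_0 = 69015/EI
Flexibility coefficient — unit upward force at B: δ_{BB} = L³/(3EI) = 732.3/EI.
Compatibility at B: δ_0 − R_B·δ_{BB} = 0, so R_B = 69015/732.3 = 94.24 kip.
Vertical equilibrium: R_A = ΣP − R_B = 167.2 − 94.24 = 73.01 kip.

R_A = 73.01 kip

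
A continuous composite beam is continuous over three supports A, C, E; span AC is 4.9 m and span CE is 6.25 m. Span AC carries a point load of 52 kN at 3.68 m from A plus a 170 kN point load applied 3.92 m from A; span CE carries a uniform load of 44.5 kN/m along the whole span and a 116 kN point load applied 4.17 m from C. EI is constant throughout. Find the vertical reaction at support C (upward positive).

R_C = 444.8 kN

Release continuity at C by inserting a hinge; the redundant is the internal moment M_C. The primary structure is two simply-supported spans AC and CE.
Discontinuity in slope at C on the released structure — sum the simple-span end rotations:
  span AC: point load 52 at a = 3.68: Pab(L + a)/(6LEI) = 68.13/EI
  span AC: point load 170 at a = 3.92: Pab(L + a)/(6LEI) = 195.9/EI
  span CE: UDL 44.5: wL³/(24EI) = 452.7/EI
  span CE: point load 116 at a = 4.17: Pab(L + b)/(6LEI) = 223.5/EI
  relative rotation θ_0 = (264.1 + 676.2)/EI = 940.2/EI
A unit hogging moment at C produces rotation L₁/(3EI) + L₂/(3EI) = 3.717/EI.
Compatibility: M_C·(L₁+L₂)/(3EI) = θ_0, giving M_C = 253 kN·m (hogging).
Span AC, ΣM about A with M_C applied at C: R_C^{AC}·4.9 = 857.8 + 253, so R_C^{AC} = 226.7 kN and R_A = 222 − 226.7 = -4.681 kN.
Span CE, ΣM about E: R_C^{CE}·6.25 = 1110 + 253, so R_C^{CE} = 218.1 kN and R_E = 394.1 − 218.1 = 176 kN.
R_C = 226.7 + 218.1 = 444.8 kN.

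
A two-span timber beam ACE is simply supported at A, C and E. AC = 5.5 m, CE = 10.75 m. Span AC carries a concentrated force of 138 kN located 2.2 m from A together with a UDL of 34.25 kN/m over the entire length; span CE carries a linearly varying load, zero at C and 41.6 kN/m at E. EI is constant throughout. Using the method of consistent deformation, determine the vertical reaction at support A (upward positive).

Release continuity at C by inserting a hinge; the redundant is the internal moment M_C. The primary structure is two simply-supported spans AC and CE.
End slopes at the hinge C, treating each span as simply supported:
  span AC: point load 138 at a = 2.2: Pab(L + a)/(6LEI) = 233.8/EI
  span AC: UDL 34.25: wL³/(24EI) = 237.4/EI
  span CE: triangular load, peak 41.6: 7w₀L³/(360EI) = 1005/EI
  relative rotation θ_0 = (471.2 + 1005)/EI = 1476/EI
A unit hogging moment at C produces rotation L₁/(3EI) + L₂/(3EI) = 5.417/EI.
Slope continuity at C: θ_0 = M_C·5.417/EI, so M_C = 1476/5.417 = 272.5 kN·m (hogging).
Span AC, ΣM about A with M_C applied at C: R_C^{AC}·5.5 = 821.6 + 272.5, so R_C^{AC} = 198.9 kN and R_A = 326.4 − 198.9 = 127.4 kN.

R_A = 127.4 kN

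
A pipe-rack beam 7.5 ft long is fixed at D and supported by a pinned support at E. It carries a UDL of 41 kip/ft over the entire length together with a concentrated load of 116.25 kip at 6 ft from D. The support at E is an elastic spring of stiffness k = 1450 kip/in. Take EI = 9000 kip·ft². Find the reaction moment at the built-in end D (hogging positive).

M_D = 377.4 kip·ft

Take the reaction at E as the redundant and release it; the primary structure is a cantilever fixed at D.
Downward deflection at the released point E due to the loads:
  UDL 41: wL⁴/(8EI) = 16216/EI
  point load 116.25 at a = 6: Pa²(3L − a)/(6EI) = 11509/EI
  δ_0 = 27725/EI
Flexibility coefficient — unit upward force at E: δ_{EE} = L³/(3EI) = 140.6/EI.
With EI = 9000 kip·ft²: δ_0 = 3.0805 ft and δ_{EE} = 0.015625 ft/kip.
Compatibility — the spring shortens by R_E/k under the reaction it provides: δ_0 − R_E·δ_{EE} = R_E/k. With 1/k = 1/(1450×12) ft/kip = 0.000057 ft/kip, R_E = δ_0 / (δ_{EE} + 1/k) = 3.0805 / (0.015625 + 0.000057) = 196.4 kip.
Moment equilibrium about D: M_D = Σ(load moments about D) − R_E·L = 1851 − 196.4×7.5 = 377.4 kip·ft.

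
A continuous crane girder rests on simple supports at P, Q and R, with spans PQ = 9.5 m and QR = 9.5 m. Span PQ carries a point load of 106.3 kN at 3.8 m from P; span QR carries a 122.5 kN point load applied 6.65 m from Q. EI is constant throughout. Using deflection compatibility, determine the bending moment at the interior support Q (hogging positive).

M_Q = 164.3 kN·m

Take M_Q as the redundant. Released structure: two simple spans PQ and QR with a hinge at Q.
End slopes at the hinge Q, treating each span as simply supported:
  span PQ: point load 106.3 at a = 3.8: Pab(L + a)/(6LEI) = 537.2/EI
  span QR: point load 122.5 at a = 6.65: Pab(L + b)/(6LEI) = 503/EI
  relative rotation θ_0 = (537.2 + 503)/EI = 1040/EI
A unit hogging moment at Q produces rotation L₁/(3EI) + L₂/(3EI) = 6.333/EI.
Slope continuity at Q: θ_0 = M_Q·6.333/EI, so M_Q = 1040/6.333 = 164.3 kN·m (hogging).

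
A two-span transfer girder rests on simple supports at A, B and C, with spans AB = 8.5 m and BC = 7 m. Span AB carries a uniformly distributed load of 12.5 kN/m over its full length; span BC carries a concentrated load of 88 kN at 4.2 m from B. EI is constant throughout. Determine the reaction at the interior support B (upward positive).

Release continuity at B by inserting a hinge; the redundant is the internal moment M_B. The primary structure is two simply-supported spans AB and BC.
Discontinuity in slope at B on the released structure — sum the simple-span end rotations:
  span AB: UDL 12.5: wL³/(24EI) = 319.9/EI
  span BC: point load 88 at a = 4.2: Pab(L + b)/(6LEI) = 241.5/EI
  relative rotation θ_0 = (319.9 + 241.5)/EI = 561.3/EI
A unit hogging moment at B produces rotation L₁/(3EI) + L₂/(3EI) = 5.167/EI.
Compatibility: M_B·(L₁+L₂)/(3EI) = θ_0, giving M_B = 108.6 kN·m (hogging).
Span AB, ΣM about A with M_B applied at B: R_B^{AB}·8.5 = 451.6 + 108.6, so R_B^{AB} = 65.91 kN and R_A = 106.2 − 65.91 = 40.34 kN.
Span BC, ΣM about C: R_B^{BC}·7 = 246.4 + 108.6, so R_B^{BC} = 50.72 kN and R_C = 88 − 50.72 = 37.28 kN.
R_B = 65.91 + 50.72 = 116.6 kN.

R_B = 116.6 kN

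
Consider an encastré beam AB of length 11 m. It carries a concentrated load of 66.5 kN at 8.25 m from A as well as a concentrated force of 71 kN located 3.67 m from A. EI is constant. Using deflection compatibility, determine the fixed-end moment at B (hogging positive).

M_B = 160.8 kN·m

Release both end moments; the primary structure is a simply-supported span AB with redundants M_A and M_B.
Simple-span end rotations at A and B under the given loads:
  at A: point load 66.5 at a = 8.25: Pab(L + b)/(6LEI) = 314.3/EI
  at B: point load 66.5 at a = 8.25: Pab(L + a)/(6LEI) = 440/EI
  at A: point load 71 at a = 3.67: Pab(L + b)/(6LEI) = 530.5/EI
  at B: point load 71 at a = 3.67: Pab(L + a)/(6LEI) = 424.5/EI
  θ_A0 = 844.8/EI,  θ_B0 = 864.6/EI
Flexibility coefficients: a unit moment at one end gives L/(3EI) there and L/(6EI) at the far end, so f₁₁ = f₂₂ = 3.667/EI and f₁₂ = f₂₁ = 1.833/EI.
Compatibility — zero rotation at each built-in end:
  3.667 M_A + 1.833 M_B = 844.8
  1.833 M_A + 3.667 M_B = 864.6
Solving the pair gives M_A = 150 kN·m and M_B = 160.8 kN·m (hogging).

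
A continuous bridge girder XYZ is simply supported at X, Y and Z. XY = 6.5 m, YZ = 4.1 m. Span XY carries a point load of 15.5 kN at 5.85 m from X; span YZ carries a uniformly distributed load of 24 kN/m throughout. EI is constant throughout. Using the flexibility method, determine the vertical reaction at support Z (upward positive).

R_Z = 43.15 kN

Release continuity at Y by inserting a hinge; the redundant is the internal moment M_Y. The primary structure is two simply-supported spans XY and YZ.
Discontinuity in slope at Y on the released structure — sum the simple-span end rotations:
  span XY: point load 15.5 at a = 5.85: Pab(L + a)/(6LEI) = 18.66/EI
  span YZ: UDL 24: wL³/(24EI) = 68.92/EI
  relative rotation θ_0 = (18.66 + 68.92)/EI = 87.58/EI
A unit hogging moment at Y produces rotation L₁/(3EI) + L₂/(3EI) = 3.533/EI.
Compatibility: M_Y·(L₁+L₂)/(3EI) = θ_0, giving M_Y = 24.79 kN·m (hogging).
Span YZ, ΣM about Z: R_Y^{YZ}·4.1 = 201.7 + 24.79, so R_Y^{YZ} = 55.25 kN and R_Z = 98.4 − 55.25 = 43.15 kN.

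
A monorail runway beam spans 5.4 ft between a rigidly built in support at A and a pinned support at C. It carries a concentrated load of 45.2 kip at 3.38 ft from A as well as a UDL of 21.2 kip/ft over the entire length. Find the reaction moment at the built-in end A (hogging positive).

Release the roller at C. Primary structure: cantilever fixed at A.
Primary-structure tip deflection at C by superposition:
  point load 45.2 at a = 3.38: Pa²(3L − a)/(6EI) = 1103/EI
  UDL 21.2: wL⁴/(8EI) = 2253/EI
  δ_0 = 3357/EI
Tip deflection under a unit load at C: L³/(3EI) = 52.49/EI.
Compatibility at C: δ_0 − R_C·δ_{CC} = 0, so R_C = 3357/52.49 = 63.95 kip.
Moment equilibrium about A: M_A = Σ(load moments about A) − R_C·L = 461.9 − 63.95×5.4 = 116.5 kip·ft.

M_A = 116.5 kip·ft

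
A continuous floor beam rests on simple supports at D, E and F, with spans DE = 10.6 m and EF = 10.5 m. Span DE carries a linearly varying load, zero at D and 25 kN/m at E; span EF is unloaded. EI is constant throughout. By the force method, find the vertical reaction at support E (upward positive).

Take M_E as the redundant. Released structure: two simple spans DE and EF with a hinge at E.
Rotations at E on the released spans (each span's end-slope, ×1/EI):
  span DE: triangular load, peak 25: w₀L³/(45EI) = 661.7/EI
  relative rotation θ_0 = (661.7 + 0)/EI = 661.7/EI
A unit hogging moment at E produces rotation L₁/(3EI) + L₂/(3EI) = 7.033/EI.
Slope continuity at E: θ_0 = M_E·7.033/EI, so M_E = 661.7/7.033 = 94.08 kN·m (hogging).
Span DE, ΣM about D with M_E applied at E: R_E^{DE}·10.6 = 936.3 + 94.08, so R_E^{DE} = 97.21 kN and R_D = 132.5 − 97.21 = 35.29 kN.
Span EF, ΣM about F: R_E^{EF}·10.5 = 0 + 94.08, so R_E^{EF} = 8.96 kN and R_F = 0 − 8.96 = -8.96 kN.
R_E = 97.21 + 8.96 = 106.2 kN.

R_E = 106.2 kN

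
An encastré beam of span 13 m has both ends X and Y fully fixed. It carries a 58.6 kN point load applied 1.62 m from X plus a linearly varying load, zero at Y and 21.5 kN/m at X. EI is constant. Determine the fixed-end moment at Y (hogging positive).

Release both end moments; the primary structure is a simply-supported span XY with redundants M_X and M_Y.
Simple-span end rotations at X and Y under the given loads:
  at X: point load 58.6 at a = 1.62: Pab(L + b)/(6LEI) = 337.7/EI
  at Y: point load 58.6 at a = 1.62: Pab(L + a)/(6LEI) = 202.5/EI
  at X: triangular load, peak 21.5: w₀L³/(45EI) = 1050/EI
  at Y: triangular load, peak 21.5: 7w₀L³/(360EI) = 918.5/EI
  θ_X0 = 1387/EI,  θ_Y0 = 1121/EI
Flexibility coefficients: a unit moment at one end gives L/(3EI) there and L/(6EI) at the far end, so f₁₁ = f₂₂ = 4.333/EI and f₁₂ = f₂₁ = 2.167/EI.
Compatibility — zero rotation at each built-in end:
  4.333 M_X + 2.167 M_Y = 1387
  2.167 M_X + 4.333 M_Y = 1121
Solving the pair gives M_X = 254.4 kN·m and M_Y = 131.5 kN·m (hogging).

M_Y = 131.5 kN·m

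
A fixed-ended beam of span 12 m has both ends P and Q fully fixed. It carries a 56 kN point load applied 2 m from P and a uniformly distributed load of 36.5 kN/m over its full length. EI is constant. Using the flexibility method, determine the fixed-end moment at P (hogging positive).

M_P = 515.8 kN·m

Take the two fixed-end moments M_P, M_Q as redundants; the released structure is the simple span PQ.
End rotations of the released simple span under the applied load (×1/EI):
  at P: point load 56 at a = 2: Pab(L + b)/(6LEI) = 342.2/EI
  at Q: point load 56 at a = 2: Pab(L + a)/(6LEI) = 217.8/EI
  at P: UDL 36.5: wL³/(24EI) = 2628/EI
  at Q: UDL 36.5: wL³/(24EI) = 2628/EI
  θ_P0 = 2970/EI,  θ_Q0 = 2846/EI
Flexibility coefficients: a unit moment at one end gives L/(3EI) there and L/(6EI) at the far end, so f₁₁ = f₂₂ = 4/EI and f₁₂ = f₂₁ = 2/EI.
Compatibility — zero rotation at each built-in end:
  4 M_P + 2 M_Q = 2970
  2 M_P + 4 M_Q = 2846
Solving the pair gives M_P = 515.8 kN·m and M_Q = 453.6 kN·m (hogging).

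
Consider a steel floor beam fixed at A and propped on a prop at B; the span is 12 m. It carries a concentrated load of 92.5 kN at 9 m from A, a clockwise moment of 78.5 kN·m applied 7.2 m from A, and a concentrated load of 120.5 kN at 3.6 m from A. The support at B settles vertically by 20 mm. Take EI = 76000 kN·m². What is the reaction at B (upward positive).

R_B = 78.78 kN

Take the reaction at B as the redundant and release it; the primary structure is a cantilever fixed at A.
Deflection at B on the released cantilever, summing each load's contribution:
  point load 92.5 at a = 9: Pa²(3L − a)/(6EI) = 33716/EI
  clockwise couple 78.5 at a = 7.2: M₀a(2L − a)/(2EI) = 4748/EI
  point load 120.5 at a = 3.6: Pa²(3L − a)/(6EI) = 8433/EI
  δ_0 = 46897/EI
Tip deflection under a unit load at B: L³/(3EI) = 576/EI.
With EI = 76000 kN·m²: δ_0 = 0.61707 m and δ_{BB} = 0.007579 m/kN.
Compatibility — the beam at B must follow the support down by 0.02 m: δ_0 − R_B·δ_{BB} = 0.02, so R_B = (0.61707 − 0.02)/0.007579 = 78.78 kN.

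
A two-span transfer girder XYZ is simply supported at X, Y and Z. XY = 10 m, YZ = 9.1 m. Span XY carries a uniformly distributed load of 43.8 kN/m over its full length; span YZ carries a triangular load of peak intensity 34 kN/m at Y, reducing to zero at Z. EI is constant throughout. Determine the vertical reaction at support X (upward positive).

R_X = 181.4 kN

Take M_Y as the redundant. Released structure: two simple spans XY and YZ with a hinge at Y.
End slopes at the hinge Y, treating each span as simply supported:
  span XY: UDL 43.8: wL³/(24EI) = 1825/EI
  span YZ: triangular load, peak 34: w₀L³/(45EI) = 569.4/EI
  relative rotation θ_0 = (1825 + 569.4)/EI = 2394/EI
A unit hogging moment at Y produces rotation L₁/(3EI) + L₂/(3EI) = 6.367/EI.
Compatibility: M_Y·(L₁+L₂)/(3EI) = θ_0, giving M_Y = 376.1 kN·m (hogging).
Span XY, ΣM about X with M_Y applied at Y: R_Y^{XY}·10 = 2190 + 376.1, so R_Y^{XY} = 256.6 kN and R_X = 438 − 256.6 = 181.4 kN.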